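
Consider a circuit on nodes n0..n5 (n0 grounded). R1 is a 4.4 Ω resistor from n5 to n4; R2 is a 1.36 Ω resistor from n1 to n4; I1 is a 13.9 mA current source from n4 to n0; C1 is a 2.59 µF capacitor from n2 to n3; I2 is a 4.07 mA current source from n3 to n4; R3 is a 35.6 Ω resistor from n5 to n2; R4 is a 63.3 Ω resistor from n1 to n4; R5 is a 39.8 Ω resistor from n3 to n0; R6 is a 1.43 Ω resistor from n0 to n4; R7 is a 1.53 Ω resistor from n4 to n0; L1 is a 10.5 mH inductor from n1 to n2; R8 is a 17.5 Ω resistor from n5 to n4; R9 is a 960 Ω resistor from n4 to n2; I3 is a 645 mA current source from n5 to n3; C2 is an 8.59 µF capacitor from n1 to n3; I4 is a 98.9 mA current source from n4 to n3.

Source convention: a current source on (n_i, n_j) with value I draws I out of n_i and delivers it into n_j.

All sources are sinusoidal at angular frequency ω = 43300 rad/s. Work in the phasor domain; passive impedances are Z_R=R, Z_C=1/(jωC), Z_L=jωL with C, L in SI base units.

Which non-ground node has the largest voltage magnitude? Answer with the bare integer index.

Apply KCL at each of the 5 non-ground nodes and solve the resulting linear system.
Node n1: branches {R2, R4, L1, C2} → V_1 = 0.8044+0.1111j
Node n2: branches {C1, R3, L1, R9} → V_2 = 1.174-0.7914j
Node n3: branches {C1, I2, R5, I3, C2, I4} → V_3 = 0.9717-1.576j
Node n4: branches {R1, R2, I1, I2, R4, R6, R7, R8, R9, I4} → V_4 = -0.02832+0.02927j
Node n5: branches {R1, R3, R8, I3} → V_5 = -1.984-0.04450j

5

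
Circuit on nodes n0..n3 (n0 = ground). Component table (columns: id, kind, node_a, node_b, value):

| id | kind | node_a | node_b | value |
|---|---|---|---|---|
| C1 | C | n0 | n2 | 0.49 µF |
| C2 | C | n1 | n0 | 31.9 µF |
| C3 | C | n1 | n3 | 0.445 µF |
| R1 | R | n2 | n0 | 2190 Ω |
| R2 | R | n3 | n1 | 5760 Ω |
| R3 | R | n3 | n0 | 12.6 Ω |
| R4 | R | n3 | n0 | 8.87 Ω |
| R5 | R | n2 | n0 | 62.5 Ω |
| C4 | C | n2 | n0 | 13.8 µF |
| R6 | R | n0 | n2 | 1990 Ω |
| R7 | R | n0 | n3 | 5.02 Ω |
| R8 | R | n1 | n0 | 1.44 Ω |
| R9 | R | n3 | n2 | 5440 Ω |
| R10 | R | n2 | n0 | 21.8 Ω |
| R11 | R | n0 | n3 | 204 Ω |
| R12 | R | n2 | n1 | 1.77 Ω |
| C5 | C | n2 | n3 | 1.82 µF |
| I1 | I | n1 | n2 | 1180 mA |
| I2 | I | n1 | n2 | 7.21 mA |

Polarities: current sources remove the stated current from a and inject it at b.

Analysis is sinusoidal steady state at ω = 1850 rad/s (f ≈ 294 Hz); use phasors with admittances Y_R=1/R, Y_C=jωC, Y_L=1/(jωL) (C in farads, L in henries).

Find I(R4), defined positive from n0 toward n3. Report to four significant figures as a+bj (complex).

MNA unknowns: 3 node voltages V₁..V_3
C1: Y=0.000+0.0009065j on G[0,2]
C2: Y=0.000+0.05902j on G[1,0]
C3: Y=0.000+0.0008232j on G[1,3]
R1: Y=0.0004566+0.000j on G[2,0]
R2: Y=0.0001736+0.000j on G[3,1]
R3: Y=0.07937+0.000j on G[3,0]
R4: Y=0.1127+0.000j on G[3,0]
R5: Y=0.01600+0.000j on G[2,0]
C4: Y=0.000+0.02553j on G[2,0]
R6: Y=0.0005025+0.000j on G[0,2]
R7: Y=0.1992+0.000j on G[0,3]
R8: Y=0.6944+0.000j on G[1,0]
R9: Y=0.0001838+0.000j on G[3,2]
R10: Y=0.04587+0.000j on G[2,0]
R11: Y=0.004902+0.000j on G[0,3]
R12: Y=0.5650+0.000j on G[2,1]
C5: Y=0.000+0.003367j on G[2,3]
I1: z[1]−=1.18, z[2]+=1.18
I2: z[1]−=0.00721, z[2]+=0.00721
solve → V1=-0.1670-0.04857j, V2=1.734-0.1260j, V3=0.002052+0.01428j

-0.0002314-0.001609j A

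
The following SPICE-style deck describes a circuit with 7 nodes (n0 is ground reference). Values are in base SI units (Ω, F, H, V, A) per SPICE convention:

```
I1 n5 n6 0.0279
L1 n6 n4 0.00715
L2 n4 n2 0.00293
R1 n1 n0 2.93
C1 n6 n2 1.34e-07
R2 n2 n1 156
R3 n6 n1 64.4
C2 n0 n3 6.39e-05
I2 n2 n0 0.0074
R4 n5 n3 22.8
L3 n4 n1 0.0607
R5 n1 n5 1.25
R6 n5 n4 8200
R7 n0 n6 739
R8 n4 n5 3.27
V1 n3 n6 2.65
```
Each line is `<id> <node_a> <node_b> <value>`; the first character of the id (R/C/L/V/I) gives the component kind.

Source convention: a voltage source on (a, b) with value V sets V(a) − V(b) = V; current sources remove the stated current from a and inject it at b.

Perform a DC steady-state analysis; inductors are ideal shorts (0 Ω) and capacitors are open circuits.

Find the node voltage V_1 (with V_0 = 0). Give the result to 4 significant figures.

-0.02160 V

Element admittances at DC:
  I1: injects 0.0279 A into n6 (from n5)
  L1: short n6↔n4 (DC inductor)
  L2: short n4↔n2 (DC inductor)
  Y(R1) = 0.3413 S between n1,n0
  Y(C1) = 0.000 S between n6,n2
  Y(R2) = 0.006410 S between n2,n1
  Y(R3) = 0.01553 S between n6,n1
  Y(C2) = 0.000 S between n0,n3
  I2: injects 0.0074 A into n0 (from n2)
  Y(R4) = 0.04386 S between n5,n3
  L3: short n4↔n1 (DC inductor)
  Y(R5) = 0.8000 S between n1,n5
  Y(R6) = 0.0001220 S between n5,n4
  Y(R7) = 0.001353 S between n0,n6
  Y(R8) = 0.3058 S between n4,n5
  V1: constraint V(n3)−V(n6) = 2.65
Assemble and solve the 10×10 MNA system:
  V(n1)=-0.02160  V(n2)=-0.02160  V(n3)=2.628  V(n4)=-0.02160  V(n5)=0.05522  V(n6)=-0.02160
  i(L1)=-0.08493  i(L2)=0.007400  i(L3)=-0.06883  i(V1)=-0.1129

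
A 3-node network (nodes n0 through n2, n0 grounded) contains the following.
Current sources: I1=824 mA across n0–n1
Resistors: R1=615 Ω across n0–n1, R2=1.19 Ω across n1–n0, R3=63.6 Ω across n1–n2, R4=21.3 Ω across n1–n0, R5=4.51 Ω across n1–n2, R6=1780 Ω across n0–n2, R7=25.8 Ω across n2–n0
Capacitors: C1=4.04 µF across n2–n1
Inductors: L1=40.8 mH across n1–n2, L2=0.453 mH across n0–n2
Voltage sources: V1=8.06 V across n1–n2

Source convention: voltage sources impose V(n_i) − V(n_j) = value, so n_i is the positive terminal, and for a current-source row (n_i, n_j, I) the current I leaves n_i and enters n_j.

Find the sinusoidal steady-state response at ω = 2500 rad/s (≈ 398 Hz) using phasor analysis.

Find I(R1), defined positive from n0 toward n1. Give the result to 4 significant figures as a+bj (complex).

MNA unknowns: 2 node voltages V₁..V_2 plus 1 source current (V1)
I1: z[0]−=0.824, z[1]+=0.824
R1: Y=0.001626+0.000j on G[0,1]
R2: Y=0.8403+0.000j on G[1,0]
R3: Y=0.01572+0.000j on G[1,2]
C1: Y=0.000+0.01010j on G[2,1]
R4: Y=0.04695+0.000j on G[1,0]
L1: Y=0.000-0.009804j on G[1,2]
R5: Y=0.2217+0.000j on G[1,2]
L2: Y=0.000-0.8830j on G[0,2]
R6: Y=0.0005618+0.000j on G[0,2]
R7: Y=0.03876+0.000j on G[2,0]
V1: row V1−V2=8.06, i_V1 at 1,2
solve → V1=4.474-3.411j, V2=-3.586-3.411j
aux → i_V1=-5.067+3.030j

-0.007275+0.005547j A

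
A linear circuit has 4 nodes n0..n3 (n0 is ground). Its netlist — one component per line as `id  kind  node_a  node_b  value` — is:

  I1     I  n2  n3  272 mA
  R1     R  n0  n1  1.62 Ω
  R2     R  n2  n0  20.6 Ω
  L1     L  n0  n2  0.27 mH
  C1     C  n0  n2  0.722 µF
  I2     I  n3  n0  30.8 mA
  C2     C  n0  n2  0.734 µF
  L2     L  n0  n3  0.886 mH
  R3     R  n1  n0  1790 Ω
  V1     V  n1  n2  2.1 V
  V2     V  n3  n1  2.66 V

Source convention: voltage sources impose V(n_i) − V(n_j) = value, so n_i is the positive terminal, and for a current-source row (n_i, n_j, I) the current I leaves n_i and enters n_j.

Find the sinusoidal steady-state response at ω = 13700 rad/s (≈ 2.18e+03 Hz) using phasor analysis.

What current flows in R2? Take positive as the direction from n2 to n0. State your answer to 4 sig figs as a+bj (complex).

-0.08886-0.01581j A

Element admittances at ω=13700 rad/s:
  I1: injects 0.272 A into n3 (from n2)
  Y(R1) = 0.6173+0.000j S between n0,n1
  Y(R2) = 0.04854+0.000j S between n2,n0
  Y(L1) = 0.000-0.2703j S between n0,n2
  Y(C1) = 0.000+0.009891j S between n0,n2
  I2: injects 0.0308 A into n0 (from n3)
  Y(C2) = 0.000+0.01006j S between n0,n2
  Y(L2) = 0.000-0.08238j S between n0,n3
  Y(R3) = 0.0005587+0.000j S between n1,n0
  V1: constraint V(n1)−V(n2) = 2.1
  V2: constraint V(n3)−V(n1) = 2.66
Assemble and solve the 5×5 MNA system:
  V(n1)=0.2694-0.3257j  V(n2)=-1.831-0.3257j  V(n3)=2.929-0.3257j
  i(V1)=0.1016+0.4426j  i(V2)=0.2680+0.2413j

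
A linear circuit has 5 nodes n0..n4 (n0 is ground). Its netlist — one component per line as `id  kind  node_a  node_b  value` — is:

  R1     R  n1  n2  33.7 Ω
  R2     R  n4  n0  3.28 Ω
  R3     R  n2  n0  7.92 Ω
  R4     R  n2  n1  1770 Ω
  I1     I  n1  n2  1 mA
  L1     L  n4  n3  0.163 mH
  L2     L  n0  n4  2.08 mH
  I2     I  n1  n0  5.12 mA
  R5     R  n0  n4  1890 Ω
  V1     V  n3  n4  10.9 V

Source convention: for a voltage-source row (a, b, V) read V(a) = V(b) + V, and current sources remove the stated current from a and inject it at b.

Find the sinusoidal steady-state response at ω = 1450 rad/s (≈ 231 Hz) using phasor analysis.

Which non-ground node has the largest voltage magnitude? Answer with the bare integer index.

Apply KCL at each of the 4 non-ground nodes and solve the resulting linear system.
Node n1: branches {R1, R4, I1, I2} → V_1 = -0.2429+0.000j
Node n2: branches {R1, R3, R4, I1} → V_2 = -0.04055+0.000j
Node n3: branches {L1, V1} → V_3 = 10.90+0.000j
Node n4: branches {R2, L1, L2, R5, V1} → V_4 = 0.000+0.000j
Source currents: i(V1)=0.000+46.12j

3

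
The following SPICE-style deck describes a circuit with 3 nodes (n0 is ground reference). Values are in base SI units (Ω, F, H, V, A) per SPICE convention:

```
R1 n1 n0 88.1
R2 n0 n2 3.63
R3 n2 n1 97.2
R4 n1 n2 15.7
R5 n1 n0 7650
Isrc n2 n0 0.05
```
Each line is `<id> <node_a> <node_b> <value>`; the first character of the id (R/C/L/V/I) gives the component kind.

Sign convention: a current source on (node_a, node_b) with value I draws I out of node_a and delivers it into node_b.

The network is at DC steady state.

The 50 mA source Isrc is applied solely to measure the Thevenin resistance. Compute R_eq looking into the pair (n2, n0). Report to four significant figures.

R_eq = 3.504 Ω

Element admittances at DC:
  Y(R1) = 0.01135 S between n1,n0
  Y(R2) = 0.2755 S between n0,n2
  Y(R3) = 0.01029 S between n2,n1
  Y(R4) = 0.06369 S between n1,n2
  Y(R5) = 0.0001307 S between n1,n0
  Isrc: injects 0.05 A into n0 (from n2)
Assemble and solve the 2×2 MNA system:
  V(n1)=-0.1516  V(n2)=-0.1752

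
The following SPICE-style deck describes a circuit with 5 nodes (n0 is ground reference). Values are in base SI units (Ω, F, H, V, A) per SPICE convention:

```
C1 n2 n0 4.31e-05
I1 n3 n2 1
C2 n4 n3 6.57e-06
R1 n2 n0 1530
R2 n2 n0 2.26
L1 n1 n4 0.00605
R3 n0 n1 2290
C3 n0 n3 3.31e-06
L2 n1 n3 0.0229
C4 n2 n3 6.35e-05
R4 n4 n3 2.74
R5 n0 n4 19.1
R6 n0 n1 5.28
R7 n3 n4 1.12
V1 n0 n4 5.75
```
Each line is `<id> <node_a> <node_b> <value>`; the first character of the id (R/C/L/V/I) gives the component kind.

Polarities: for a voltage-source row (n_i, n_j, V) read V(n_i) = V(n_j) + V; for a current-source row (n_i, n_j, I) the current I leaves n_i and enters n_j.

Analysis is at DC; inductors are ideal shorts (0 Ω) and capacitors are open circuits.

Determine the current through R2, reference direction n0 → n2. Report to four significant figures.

-0.9985 A

MNA unknowns: 4 node voltages V₁..V_4 plus 3 source currents (L1, L2, V1)
C1: Y=0.000 on G[2,0]
I1: z[3]−=1, z[2]+=1
C2: Y=0.000 on G[4,3]
R1: Y=0.0006536 on G[2,0]
R2: Y=0.4425 on G[2,0]
L1: row V1−V4=0, i_L1 at 1,4
R3: Y=0.0004367 on G[0,1]
C3: Y=0.000 on G[0,3]
L2: row V1−V3=0, i_L2 at 1,3
C4: Y=0.000 on G[2,3]
R4: Y=0.3650 on G[4,3]
R5: Y=0.05236 on G[0,4]
R6: Y=0.1894 on G[0,1]
R7: Y=0.8929 on G[3,4]
V1: row V0−V4=5.75, i_V1 at 0,4
solve → V1=-5.750, V2=2.257, V3=-5.750, V4=-5.750
aux → i_L1=0.09153, i_L2=1.000, i_V1=-0.3926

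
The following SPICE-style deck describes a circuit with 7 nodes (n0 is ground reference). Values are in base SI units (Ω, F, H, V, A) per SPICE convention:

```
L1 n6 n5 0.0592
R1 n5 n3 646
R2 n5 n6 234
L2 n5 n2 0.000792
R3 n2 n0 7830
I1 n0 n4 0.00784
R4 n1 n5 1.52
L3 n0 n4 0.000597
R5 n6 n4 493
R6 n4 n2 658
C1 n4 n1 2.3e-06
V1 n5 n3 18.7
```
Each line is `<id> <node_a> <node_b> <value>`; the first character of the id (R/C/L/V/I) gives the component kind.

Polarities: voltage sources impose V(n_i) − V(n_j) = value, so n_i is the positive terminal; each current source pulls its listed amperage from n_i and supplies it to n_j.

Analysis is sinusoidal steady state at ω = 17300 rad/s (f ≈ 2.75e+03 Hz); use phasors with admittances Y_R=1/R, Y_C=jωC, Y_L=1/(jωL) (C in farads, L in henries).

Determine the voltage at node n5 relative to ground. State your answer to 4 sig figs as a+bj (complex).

MNA unknowns: 6 node voltages V₁..V_6 plus 1 source current (V1)
L1: Y=0.000-0.0009764j on G[6,5]
R1: Y=0.001548+0.000j on G[5,3]
R2: Y=0.004274+0.000j on G[5,6]
L2: Y=0.000-0.07298j on G[5,2]
R3: Y=0.0001277+0.000j on G[2,0]
I1: z[0]−=0.00784, z[4]+=0.00784
R4: Y=0.6579+0.000j on G[1,5]
L3: Y=0.000-0.09682j on G[0,4]
R5: Y=0.002028+0.000j on G[6,4]
R6: Y=0.001520+0.000j on G[4,2]
C1: Y=0.000+0.03979j on G[4,1]
V1: row V5−V3=18.7, i_V1 at 5,3
solve → V1=-0.0001516+0.08096j, V2=-9.730e-06+0.08095j, V3=-18.70+0.08094j, V4=0.0001068+0.08097j, V5=-0.0001508+0.08094j, V6=-7.127e-05+0.08096j
aux → i_V1=-0.02895+0.000j

-0.0001508+0.08094j V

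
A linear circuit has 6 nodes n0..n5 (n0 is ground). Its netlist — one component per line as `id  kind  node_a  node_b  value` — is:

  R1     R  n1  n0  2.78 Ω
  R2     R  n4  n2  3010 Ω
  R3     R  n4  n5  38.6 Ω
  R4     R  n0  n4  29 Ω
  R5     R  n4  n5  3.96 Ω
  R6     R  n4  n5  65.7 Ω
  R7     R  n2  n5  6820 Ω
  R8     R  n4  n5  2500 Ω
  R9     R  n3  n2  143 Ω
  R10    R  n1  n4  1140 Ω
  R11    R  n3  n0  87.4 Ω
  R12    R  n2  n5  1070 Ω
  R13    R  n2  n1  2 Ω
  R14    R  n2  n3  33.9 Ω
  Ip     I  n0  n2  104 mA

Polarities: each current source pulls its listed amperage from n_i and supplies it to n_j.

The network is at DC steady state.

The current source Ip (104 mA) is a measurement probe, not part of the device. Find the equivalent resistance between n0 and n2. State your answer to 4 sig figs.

R_eq = 4.555 Ω

MNA unknowns: 5 node voltages V₁..V_5
R1: Y=0.3597 on G[1,0]
R2: Y=0.0003322 on G[4,2]
R3: Y=0.02591 on G[4,5]
R4: Y=0.03448 on G[0,4]
R5: Y=0.2525 on G[4,5]
R6: Y=0.01522 on G[4,5]
R7: Y=0.0001466 on G[2,5]
R8: Y=0.0004000 on G[4,5]
R9: Y=0.006993 on G[3,2]
R10: Y=0.0008772 on G[1,4]
R11: Y=0.01144 on G[3,0]
R12: Y=0.0009346 on G[2,5]
R13: Y=0.5000 on G[2,1]
R14: Y=0.02950 on G[2,3]
Ip: z[0]−=0.104, z[2]+=0.104
solve → V1=0.2753, V2=0.4738, V3=0.3607, V4=0.02473, V5=0.02637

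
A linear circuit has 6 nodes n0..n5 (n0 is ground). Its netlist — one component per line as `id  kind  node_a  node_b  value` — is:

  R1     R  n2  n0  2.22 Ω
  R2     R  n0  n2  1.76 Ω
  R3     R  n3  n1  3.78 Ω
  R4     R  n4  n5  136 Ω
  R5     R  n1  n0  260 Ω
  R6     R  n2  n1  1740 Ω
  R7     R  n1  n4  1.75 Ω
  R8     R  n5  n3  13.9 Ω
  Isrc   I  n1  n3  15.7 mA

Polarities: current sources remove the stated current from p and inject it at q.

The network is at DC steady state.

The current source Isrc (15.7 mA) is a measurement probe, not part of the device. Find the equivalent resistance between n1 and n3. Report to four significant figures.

R_eq = 3.688 Ω

MNA unknowns: 5 node voltages V₁..V_5
R1: Y=0.4505 on G[2,0]
R2: Y=0.5682 on G[0,2]
R3: Y=0.2646 on G[3,1]
R4: Y=0.007353 on G[4,5]
R5: Y=0.003846 on G[1,0]
R6: Y=0.0005747 on G[2,1]
R7: Y=0.5714 on G[1,4]
R8: Y=0.07194 on G[5,3]
Isrc: z[1]−=0.0157, z[3]+=0.0157
solve → V1=0.000, V2=0.000, V3=0.05790, V4=0.0006682, V5=0.05260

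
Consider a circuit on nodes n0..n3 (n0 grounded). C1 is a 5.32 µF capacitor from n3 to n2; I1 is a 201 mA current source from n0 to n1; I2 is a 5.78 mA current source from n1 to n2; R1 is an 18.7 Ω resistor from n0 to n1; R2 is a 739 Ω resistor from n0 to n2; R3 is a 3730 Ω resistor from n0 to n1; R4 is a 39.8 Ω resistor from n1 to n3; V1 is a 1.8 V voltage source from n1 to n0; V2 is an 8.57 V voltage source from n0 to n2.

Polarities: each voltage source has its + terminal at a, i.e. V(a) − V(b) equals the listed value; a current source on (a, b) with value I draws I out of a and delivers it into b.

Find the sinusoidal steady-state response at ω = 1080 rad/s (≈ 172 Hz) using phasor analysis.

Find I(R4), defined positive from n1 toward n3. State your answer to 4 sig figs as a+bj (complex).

Element admittances at ω=1080 rad/s:
  Y(C1) = 0.000+0.005746j S between n3,n2
  I1: injects 0.201 A into n1 (from n0)
  I2: injects 0.00578 A into n2 (from n1)
  Y(R1) = 0.05348+0.000j S between n0,n1
  Y(R2) = 0.001353+0.000j S between n0,n2
  Y(R3) = 0.0002681+0.000j S between n0,n1
  Y(R4) = 0.02513+0.000j S between n1,n3
  V1: constraint V(n1)−V(n0) = 1.8
  V2: constraint V(n0)−V(n2) = 8.57
Assemble and solve the 5×5 MNA system:
  V(n1)=1.800+0.000j  V(n2)=-8.570+0.000j  V(n3)=1.285-2.254j
  i(V1)=0.08553-0.05662j  i(V2)=-0.03032-0.05662j

0.01295+0.05662j A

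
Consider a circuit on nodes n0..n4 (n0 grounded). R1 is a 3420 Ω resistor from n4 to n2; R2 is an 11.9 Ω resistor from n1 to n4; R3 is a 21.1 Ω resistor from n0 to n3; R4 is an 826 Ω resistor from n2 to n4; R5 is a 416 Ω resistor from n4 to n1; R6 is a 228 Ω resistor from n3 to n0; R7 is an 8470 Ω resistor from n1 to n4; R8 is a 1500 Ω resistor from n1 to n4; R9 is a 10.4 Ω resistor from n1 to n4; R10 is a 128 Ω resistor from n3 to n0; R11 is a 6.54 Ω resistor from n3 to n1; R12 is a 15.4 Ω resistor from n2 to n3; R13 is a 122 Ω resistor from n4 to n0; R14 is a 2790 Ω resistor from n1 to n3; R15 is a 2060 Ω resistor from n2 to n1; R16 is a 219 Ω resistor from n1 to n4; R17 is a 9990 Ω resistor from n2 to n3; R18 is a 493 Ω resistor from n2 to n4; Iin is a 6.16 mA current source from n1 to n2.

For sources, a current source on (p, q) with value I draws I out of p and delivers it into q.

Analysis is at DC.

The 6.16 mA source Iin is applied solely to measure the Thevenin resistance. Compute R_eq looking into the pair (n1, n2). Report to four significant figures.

MNA unknowns: 4 node voltages V₁..V_4
R1: Y=0.0002924 on G[4,2]
R2: Y=0.08403 on G[1,4]
R3: Y=0.04739 on G[0,3]
R4: Y=0.001211 on G[2,4]
R5: Y=0.002404 on G[4,1]
R6: Y=0.004386 on G[3,0]
R7: Y=0.0001181 on G[1,4]
R8: Y=0.0006667 on G[1,4]
R9: Y=0.09615 on G[1,4]
R10: Y=0.007812 on G[3,0]
R11: Y=0.1529 on G[3,1]
R12: Y=0.06494 on G[2,3]
R13: Y=0.008197 on G[4,0]
R14: Y=0.0003584 on G[1,3]
R15: Y=0.0004854 on G[2,1]
R16: Y=0.004566 on G[1,4]
R17: Y=0.0001001 on G[2,3]
R18: Y=0.002028 on G[2,4]
Iin: z[1]−=0.00616, z[2]+=0.00616
solve → V1=-0.03167, V2=0.09120, V3=0.003878, V4=-0.02819

R_eq = 19.95 Ω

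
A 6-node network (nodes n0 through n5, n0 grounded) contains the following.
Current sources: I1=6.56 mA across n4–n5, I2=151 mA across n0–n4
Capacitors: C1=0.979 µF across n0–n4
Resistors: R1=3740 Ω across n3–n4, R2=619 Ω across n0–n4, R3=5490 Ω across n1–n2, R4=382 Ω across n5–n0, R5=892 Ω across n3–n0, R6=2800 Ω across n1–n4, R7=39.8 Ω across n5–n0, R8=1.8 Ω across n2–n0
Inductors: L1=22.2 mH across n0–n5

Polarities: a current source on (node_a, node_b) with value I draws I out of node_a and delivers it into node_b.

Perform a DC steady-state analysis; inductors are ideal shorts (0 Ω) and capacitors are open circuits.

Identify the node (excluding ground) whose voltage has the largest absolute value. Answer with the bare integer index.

4

Element admittances at DC:
  I1: injects 0.00656 A into n5 (from n4)
  Y(C1) = 0.000 S between n0,n4
  Y(R1) = 0.0002674 S between n3,n4
  Y(R2) = 0.001616 S between n0,n4
  Y(R3) = 0.0001821 S between n1,n2
  Y(R4) = 0.002618 S between n5,n0
  Y(R5) = 0.001121 S between n3,n0
  Y(R6) = 0.0003571 S between n1,n4
  Y(R7) = 0.02513 S between n5,n0
  Y(R8) = 0.5556 S between n2,n0
  L1: short n0↔n5 (DC inductor)
  I2: injects 0.151 A into n4 (from n0)
Assemble and solve the 6×6 MNA system:
  V(n1)=49.01  V(n2)=0.01606  V(n3)=14.25  V(n4)=74.00  V(n5)=0.000
  i(L1)=-0.006560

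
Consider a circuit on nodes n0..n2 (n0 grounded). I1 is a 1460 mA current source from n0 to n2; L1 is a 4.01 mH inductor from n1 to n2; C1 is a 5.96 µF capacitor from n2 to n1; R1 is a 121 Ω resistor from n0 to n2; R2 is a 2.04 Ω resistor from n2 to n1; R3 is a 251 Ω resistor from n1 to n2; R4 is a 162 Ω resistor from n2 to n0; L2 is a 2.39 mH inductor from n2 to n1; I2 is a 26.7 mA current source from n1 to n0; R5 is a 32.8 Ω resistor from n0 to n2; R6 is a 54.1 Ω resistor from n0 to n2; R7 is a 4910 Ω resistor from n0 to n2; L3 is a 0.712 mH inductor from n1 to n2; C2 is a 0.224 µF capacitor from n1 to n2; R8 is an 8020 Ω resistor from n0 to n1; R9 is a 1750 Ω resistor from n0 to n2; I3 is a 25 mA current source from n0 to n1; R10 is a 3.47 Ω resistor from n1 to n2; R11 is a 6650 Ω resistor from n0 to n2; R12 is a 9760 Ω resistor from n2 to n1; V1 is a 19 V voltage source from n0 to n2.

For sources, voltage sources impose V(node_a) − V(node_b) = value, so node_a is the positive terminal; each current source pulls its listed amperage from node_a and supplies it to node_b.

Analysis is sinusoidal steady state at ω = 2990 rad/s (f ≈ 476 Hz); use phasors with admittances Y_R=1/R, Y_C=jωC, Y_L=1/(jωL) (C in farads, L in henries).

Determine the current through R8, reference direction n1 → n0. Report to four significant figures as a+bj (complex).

MNA unknowns: 2 node voltages V₁..V_2 plus 1 source current (V1)
I1: z[0]−=1.46, z[2]+=1.46
L1: Y=0.000-0.08340j on G[1,2]
C1: Y=0.000+0.01782j on G[2,1]
R1: Y=0.008264+0.000j on G[0,2]
R2: Y=0.4902+0.000j on G[2,1]
R3: Y=0.003984+0.000j on G[1,2]
R4: Y=0.006173+0.000j on G[2,0]
L2: Y=0.000-0.1399j on G[2,1]
I2: z[1]−=0.0267, z[0]+=0.0267
R5: Y=0.03049+0.000j on G[0,2]
R6: Y=0.01848+0.000j on G[0,2]
R7: Y=0.0002037+0.000j on G[0,2]
L3: Y=0.000-0.4697j on G[1,2]
C2: Y=0.000+0.0006698j on G[1,2]
R8: Y=0.0001247+0.000j on G[0,1]
R9: Y=0.0005714+0.000j on G[0,2]
I3: z[0]−=0.025, z[1]+=0.025
R10: Y=0.2882+0.000j on G[1,2]
R11: Y=0.0001504+0.000j on G[0,2]
R12: Y=0.0001025+0.000j on G[2,1]
V1: row V0−V2=19, i_V1 at 0,2
solve → V1=-19.00+0.0004228j, V2=-19.00+0.000j
aux → i_V1=-2.683+5.272e-08j

-0.002369+5.272e-08j A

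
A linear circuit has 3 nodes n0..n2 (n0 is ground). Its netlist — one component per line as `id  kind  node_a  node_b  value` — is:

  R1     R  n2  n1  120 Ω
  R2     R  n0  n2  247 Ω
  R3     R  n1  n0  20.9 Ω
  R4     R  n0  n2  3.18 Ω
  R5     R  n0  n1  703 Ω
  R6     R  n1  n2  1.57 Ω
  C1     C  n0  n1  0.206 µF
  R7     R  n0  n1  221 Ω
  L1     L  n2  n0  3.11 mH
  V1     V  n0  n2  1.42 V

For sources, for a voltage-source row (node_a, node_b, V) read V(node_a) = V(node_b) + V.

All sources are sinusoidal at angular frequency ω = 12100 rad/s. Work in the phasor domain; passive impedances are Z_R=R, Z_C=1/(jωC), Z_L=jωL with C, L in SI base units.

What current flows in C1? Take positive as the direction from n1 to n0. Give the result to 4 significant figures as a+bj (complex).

MNA unknowns: 2 node voltages V₁..V_2 plus 1 source current (V1)
R1: Y=0.008333+0.000j on G[2,1]
R2: Y=0.004049+0.000j on G[0,2]
R3: Y=0.04785+0.000j on G[1,0]
R4: Y=0.3145+0.000j on G[0,2]
R5: Y=0.001422+0.000j on G[0,1]
R6: Y=0.6369+0.000j on G[1,2]
C1: Y=0.000+0.002493j on G[0,1]
R7: Y=0.004525+0.000j on G[0,1]
L1: Y=0.000-0.02657j on G[2,0]
V1: row V0−V2=1.42, i_V1 at 0,2
solve → V1=-1.311+0.004673j, V2=-1.420+0.000j
aux → i_V1=-0.5228+0.03472j

-1.165e-05-0.003267j A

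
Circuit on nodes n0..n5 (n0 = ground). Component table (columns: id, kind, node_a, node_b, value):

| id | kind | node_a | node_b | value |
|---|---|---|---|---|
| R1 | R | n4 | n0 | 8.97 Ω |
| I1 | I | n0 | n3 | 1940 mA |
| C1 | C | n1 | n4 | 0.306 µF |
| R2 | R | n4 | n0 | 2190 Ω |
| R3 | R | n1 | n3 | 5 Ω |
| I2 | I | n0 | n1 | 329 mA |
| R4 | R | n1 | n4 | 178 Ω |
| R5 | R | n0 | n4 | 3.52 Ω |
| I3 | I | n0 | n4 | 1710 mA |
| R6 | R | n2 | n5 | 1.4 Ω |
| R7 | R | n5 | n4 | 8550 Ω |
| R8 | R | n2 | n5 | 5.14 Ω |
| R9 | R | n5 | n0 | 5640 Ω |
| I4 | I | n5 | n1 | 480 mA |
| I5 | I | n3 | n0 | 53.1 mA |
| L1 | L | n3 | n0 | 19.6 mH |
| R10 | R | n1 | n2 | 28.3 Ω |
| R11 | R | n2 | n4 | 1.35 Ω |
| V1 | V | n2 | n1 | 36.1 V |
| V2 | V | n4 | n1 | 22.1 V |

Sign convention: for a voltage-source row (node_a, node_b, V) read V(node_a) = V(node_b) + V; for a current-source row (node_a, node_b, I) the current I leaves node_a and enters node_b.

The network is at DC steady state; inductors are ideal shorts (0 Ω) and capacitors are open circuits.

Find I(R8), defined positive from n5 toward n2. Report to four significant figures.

-0.1040 A

Element admittances at DC:
  Y(R1) = 0.1115 S between n4,n0
  I1: injects 1.94 A into n3 (from n0)
  Y(C1) = 0.000 S between n1,n4
  Y(R2) = 0.0004566 S between n4,n0
  Y(R3) = 0.2000 S between n1,n3
  I2: injects 0.329 A into n1 (from n0)
  Y(R4) = 0.005618 S between n1,n4
  Y(R5) = 0.2841 S between n0,n4
  I3: injects 1.71 A into n4 (from n0)
  Y(R6) = 0.7143 S between n2,n5
  Y(R7) = 0.0001170 S between n5,n4
  Y(R8) = 0.1946 S between n2,n5
  Y(R9) = 0.0001773 S between n5,n0
  I4: injects 0.48 A into n1 (from n5)
  I5: injects 0.0531 A into n0 (from n3)
  L1: short n3↔n0 (DC inductor)
  Y(R10) = 0.03534 S between n1,n2
  Y(R11) = 0.7407 S between n2,n4
  V1: constraint V(n2)−V(n1) = 36.1
  V2: constraint V(n4)−V(n1) = 22.1
Assemble and solve the 8×8 MNA system:
  V(n1)=-11.27  V(n2)=24.83  V(n3)=0.000  V(n4)=10.83  V(n5)=24.29
  i(L1)=-0.3672  i(V1)=-12.13  i(V2)=7.669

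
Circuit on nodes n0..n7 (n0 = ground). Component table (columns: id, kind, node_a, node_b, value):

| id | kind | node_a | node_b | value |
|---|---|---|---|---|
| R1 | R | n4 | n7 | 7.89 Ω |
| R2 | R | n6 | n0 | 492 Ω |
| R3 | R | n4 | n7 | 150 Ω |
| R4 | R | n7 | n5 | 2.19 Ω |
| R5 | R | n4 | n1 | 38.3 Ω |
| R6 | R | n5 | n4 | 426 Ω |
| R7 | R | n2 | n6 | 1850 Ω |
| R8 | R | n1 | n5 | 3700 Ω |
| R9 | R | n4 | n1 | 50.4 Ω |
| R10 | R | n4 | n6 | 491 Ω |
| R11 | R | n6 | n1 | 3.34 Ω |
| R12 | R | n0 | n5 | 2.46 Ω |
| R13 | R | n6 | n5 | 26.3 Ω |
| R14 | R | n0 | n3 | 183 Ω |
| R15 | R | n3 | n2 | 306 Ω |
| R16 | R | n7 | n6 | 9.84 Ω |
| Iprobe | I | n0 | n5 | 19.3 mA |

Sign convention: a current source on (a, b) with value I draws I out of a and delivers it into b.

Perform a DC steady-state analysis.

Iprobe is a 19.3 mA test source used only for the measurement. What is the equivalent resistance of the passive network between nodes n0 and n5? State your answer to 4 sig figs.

R_eq = 2.445 Ω

MNA unknowns: 7 node voltages V₁..V_7
R1: Y=0.1267 on G[4,7]
R2: Y=0.002033 on G[6,0]
R3: Y=0.006667 on G[4,7]
R4: Y=0.4566 on G[7,5]
R5: Y=0.02611 on G[4,1]
R6: Y=0.002347 on G[5,4]
R7: Y=0.0005405 on G[2,6]
R8: Y=0.0002703 on G[1,5]
R9: Y=0.01984 on G[4,1]
R10: Y=0.002037 on G[4,6]
R11: Y=0.2994 on G[6,1]
R12: Y=0.4065 on G[0,5]
R13: Y=0.03802 on G[6,5]
R14: Y=0.005464 on G[0,3]
R15: Y=0.003268 on G[3,2]
R16: Y=0.1016 on G[7,6]
Iprobe: z[0]−=0.0193, z[5]+=0.0193
solve → V1=0.04646, V2=0.009699, V3=0.003630, V4=0.04687, V5=0.04720, V6=0.04639, V7=0.04702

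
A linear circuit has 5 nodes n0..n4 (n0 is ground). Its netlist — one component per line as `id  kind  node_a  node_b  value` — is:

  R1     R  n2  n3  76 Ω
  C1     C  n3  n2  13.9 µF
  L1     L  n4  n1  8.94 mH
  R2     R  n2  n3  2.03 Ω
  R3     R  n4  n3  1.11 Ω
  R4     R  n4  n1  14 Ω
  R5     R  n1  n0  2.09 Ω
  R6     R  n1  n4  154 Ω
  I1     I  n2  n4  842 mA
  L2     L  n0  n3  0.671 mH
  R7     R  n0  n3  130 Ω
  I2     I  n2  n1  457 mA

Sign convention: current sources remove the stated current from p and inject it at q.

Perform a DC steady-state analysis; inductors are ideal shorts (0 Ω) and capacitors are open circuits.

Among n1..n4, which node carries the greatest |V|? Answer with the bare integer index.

2

MNA unknowns: 4 node voltages V₁..V_4 plus 2 source currents (L1, L2)
R1: Y=0.01316 on G[2,3]
C1: Y=0.000 on G[3,2]
L1: row V4−V1=0, i_L1 at 4,1
R2: Y=0.4926 on G[2,3]
R3: Y=0.9009 on G[4,3]
R4: Y=0.07143 on G[4,1]
R5: Y=0.4785 on G[1,0]
R6: Y=0.006494 on G[1,4]
I1: z[2]−=0.842, z[4]+=0.842
L2: row V0−V3=0, i_L2 at 0,3
R7: Y=0.007692 on G[0,3]
I2: z[2]−=0.457, z[1]+=0.457
solve → V1=0.9417, V2=-2.568, V3=0.000, V4=0.9417
aux → i_L1=-0.006409, i_L2=0.4506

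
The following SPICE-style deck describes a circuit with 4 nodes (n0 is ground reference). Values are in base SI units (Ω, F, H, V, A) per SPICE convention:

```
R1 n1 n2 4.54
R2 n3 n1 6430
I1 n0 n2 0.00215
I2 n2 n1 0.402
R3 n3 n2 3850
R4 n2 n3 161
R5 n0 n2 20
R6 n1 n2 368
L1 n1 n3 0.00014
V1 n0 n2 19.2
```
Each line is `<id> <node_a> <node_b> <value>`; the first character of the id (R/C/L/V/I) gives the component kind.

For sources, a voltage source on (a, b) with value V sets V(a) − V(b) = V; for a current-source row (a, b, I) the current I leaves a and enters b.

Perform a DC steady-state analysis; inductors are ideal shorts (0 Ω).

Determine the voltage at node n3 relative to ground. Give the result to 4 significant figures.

-17.45 V

Apply KCL at each of the 3 non-ground nodes and solve the resulting linear system.
Node n1: branches {R1, R2, I2, R6, L1} → V_1 = -17.45
Node n2: branches {R1, I1, I2, R3, R4, R5, R6, V1} → V_2 = -19.20
Node n3: branches {R2, R3, R4, L1} → V_3 = -17.45
Source currents: i(L1)=0.01134, i(V1)=-0.9622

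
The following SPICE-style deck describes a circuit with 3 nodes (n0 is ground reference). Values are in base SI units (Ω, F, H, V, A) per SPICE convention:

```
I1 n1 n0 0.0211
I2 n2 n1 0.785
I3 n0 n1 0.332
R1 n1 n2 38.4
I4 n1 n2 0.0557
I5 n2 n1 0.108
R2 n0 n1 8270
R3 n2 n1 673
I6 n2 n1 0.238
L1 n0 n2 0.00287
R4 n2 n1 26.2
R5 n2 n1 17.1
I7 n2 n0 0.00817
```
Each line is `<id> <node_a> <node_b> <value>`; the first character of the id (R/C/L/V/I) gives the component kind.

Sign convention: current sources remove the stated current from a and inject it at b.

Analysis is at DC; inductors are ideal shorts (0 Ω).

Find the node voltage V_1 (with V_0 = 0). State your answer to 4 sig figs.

11.15 V

MNA unknowns: 2 node voltages V₁..V_2 plus 1 source current (L1)
I1: z[1]−=0.0211, z[0]+=0.0211
I2: z[2]−=0.785, z[1]+=0.785
I3: z[0]−=0.332, z[1]+=0.332
R1: Y=0.02604 on G[1,2]
I4: z[1]−=0.0557, z[2]+=0.0557
I5: z[2]−=0.108, z[1]+=0.108
R2: Y=0.0001209 on G[0,1]
R3: Y=0.001486 on G[2,1]
I6: z[2]−=0.238, z[1]+=0.238
L1: row V0−V2=0, i_L1 at 0,2
R4: Y=0.03817 on G[2,1]
R5: Y=0.05848 on G[2,1]
I7: z[2]−=0.00817, z[0]+=0.00817
solve → V1=11.15, V2=0.000
aux → i_L1=-0.3014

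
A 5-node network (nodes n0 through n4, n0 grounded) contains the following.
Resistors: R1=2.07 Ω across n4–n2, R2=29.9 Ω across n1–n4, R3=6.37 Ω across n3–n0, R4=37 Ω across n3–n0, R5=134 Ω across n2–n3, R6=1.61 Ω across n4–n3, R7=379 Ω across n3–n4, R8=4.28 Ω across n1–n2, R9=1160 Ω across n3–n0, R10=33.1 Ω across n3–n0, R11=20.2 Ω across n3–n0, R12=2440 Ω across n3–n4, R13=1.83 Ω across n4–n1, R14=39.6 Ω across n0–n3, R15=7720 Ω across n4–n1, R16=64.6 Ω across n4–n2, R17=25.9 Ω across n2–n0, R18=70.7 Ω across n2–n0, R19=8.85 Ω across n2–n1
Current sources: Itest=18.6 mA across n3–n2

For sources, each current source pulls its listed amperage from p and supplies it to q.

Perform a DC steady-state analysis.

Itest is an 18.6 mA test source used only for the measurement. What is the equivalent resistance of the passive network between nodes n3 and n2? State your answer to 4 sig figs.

R_eq = 2.594 Ω

MNA unknowns: 4 node voltages V₁..V_4
R1: Y=0.4831 on G[4,2]
R2: Y=0.03344 on G[1,4]
R3: Y=0.1570 on G[3,0]
R4: Y=0.02703 on G[3,0]
R5: Y=0.007463 on G[2,3]
R6: Y=0.6211 on G[4,3]
R7: Y=0.002639 on G[3,4]
R8: Y=0.2336 on G[1,2]
R9: Y=0.0008621 on G[3,0]
R10: Y=0.03021 on G[3,0]
R11: Y=0.04950 on G[3,0]
R12: Y=0.0004098 on G[3,4]
R13: Y=0.5464 on G[4,1]
R14: Y=0.02525 on G[0,3]
R15: Y=0.0001295 on G[4,1]
R16: Y=0.01548 on G[4,2]
R17: Y=0.03861 on G[2,0]
R18: Y=0.01414 on G[2,0]
R19: Y=0.1130 on G[2,1]
Itest: z[3]−=0.0186, z[2]+=0.0186
solve → V1=0.02675, V2=0.04082, V3=-0.007430, V4=0.01834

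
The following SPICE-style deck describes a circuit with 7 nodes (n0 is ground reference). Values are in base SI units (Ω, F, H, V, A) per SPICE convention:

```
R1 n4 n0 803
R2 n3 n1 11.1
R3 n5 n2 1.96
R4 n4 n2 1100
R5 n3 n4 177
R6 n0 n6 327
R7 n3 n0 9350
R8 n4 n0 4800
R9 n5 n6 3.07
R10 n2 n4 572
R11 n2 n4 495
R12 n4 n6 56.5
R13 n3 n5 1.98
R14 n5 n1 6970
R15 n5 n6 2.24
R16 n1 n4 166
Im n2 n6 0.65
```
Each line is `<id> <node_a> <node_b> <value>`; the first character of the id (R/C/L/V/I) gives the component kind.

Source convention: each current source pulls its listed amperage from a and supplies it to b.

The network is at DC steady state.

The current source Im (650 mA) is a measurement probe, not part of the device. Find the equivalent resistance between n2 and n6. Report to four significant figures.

R_eq = 3.213 Ω

Element admittances at DC:
  Y(R1) = 0.001245 S between n4,n0
  Y(R2) = 0.09009 S between n3,n1
  Y(R3) = 0.5102 S between n5,n2
  Y(R4) = 0.0009091 S between n4,n2
  Y(R5) = 0.005650 S between n3,n4
  Y(R6) = 0.003058 S between n0,n6
  Y(R7) = 0.0001070 S between n3,n0
  Y(R8) = 0.0002083 S between n4,n0
  Y(R9) = 0.3257 S between n5,n6
  Y(R10) = 0.001748 S between n2,n4
  Y(R11) = 0.002020 S between n2,n4
  Y(R12) = 0.01770 S between n4,n6
  Y(R13) = 0.5051 S between n3,n5
  Y(R14) = 0.0001435 S between n5,n1
  Y(R15) = 0.4464 S between n5,n6
  Y(R16) = 0.006024 S between n1,n4
  Im: injects 0.65 A into n6 (from n2)
Assemble and solve the 6×6 MNA system:
  V(n1)=-0.6129  V(n2)=-1.896  V(n3)=-0.6299  V(n4)=-0.3582  V(n5)=-0.6361  V(n6)=0.1923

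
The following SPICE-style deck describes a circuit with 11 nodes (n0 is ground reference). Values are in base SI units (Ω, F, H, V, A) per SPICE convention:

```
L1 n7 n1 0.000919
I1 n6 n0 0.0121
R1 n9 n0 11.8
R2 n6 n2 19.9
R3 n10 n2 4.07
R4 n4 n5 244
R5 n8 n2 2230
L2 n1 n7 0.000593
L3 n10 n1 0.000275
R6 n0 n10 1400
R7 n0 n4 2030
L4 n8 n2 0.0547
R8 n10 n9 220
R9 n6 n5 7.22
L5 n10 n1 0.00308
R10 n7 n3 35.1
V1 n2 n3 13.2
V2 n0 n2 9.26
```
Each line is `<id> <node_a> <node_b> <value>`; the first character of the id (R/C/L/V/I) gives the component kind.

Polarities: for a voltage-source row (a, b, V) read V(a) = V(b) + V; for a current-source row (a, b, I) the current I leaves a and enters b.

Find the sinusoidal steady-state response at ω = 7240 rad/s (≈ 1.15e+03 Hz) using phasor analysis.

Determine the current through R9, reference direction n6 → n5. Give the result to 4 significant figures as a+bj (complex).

Element admittances at ω=7240 rad/s:
  Y(L1) = 0.000-0.1503j S between n7,n1
  I1: injects 0.0121 A into n0 (from n6)
  Y(R1) = 0.08475+0.000j S between n9,n0
  Y(R2) = 0.05025+0.000j S between n6,n2
  Y(R3) = 0.2457+0.000j S between n10,n2
  Y(R4) = 0.004098+0.000j S between n4,n5
  Y(R5) = 0.0004484+0.000j S between n8,n2
  Y(L2) = 0.000-0.2329j S between n1,n7
  Y(L3) = 0.000-0.5023j S between n10,n1
  Y(R6) = 0.0007143+0.000j S between n0,n10
  Y(R7) = 0.0004926+0.000j S between n0,n4
  Y(L4) = 0.000-0.002525j S between n8,n2
  Y(R8) = 0.004545+0.000j S between n10,n9
  Y(R9) = 0.1385+0.000j S between n6,n5
  Y(L5) = 0.000-0.04484j S between n10,n1
  Y(R10) = 0.02849+0.000j S between n7,n3
  V1: constraint V(n2)−V(n3) = 13.2
  V2: constraint V(n0)−V(n2) = 9.26
Assemble and solve the 12×12 MNA system:
  V(n1)=-10.49-0.4649j  V(n2)=-9.260+0.000j  V(n3)=-22.46+0.000j  V(n4)=-8.381+0.000j  V(n5)=-9.389+0.000j  V(n6)=-9.419+0.000j  V(n7)=-10.59-1.347j  V(n8)=-9.260+0.000j  V(n9)=-0.5306+0.007792j  V(n10)=-10.42+0.1531j
  i(V1)=-0.3381+0.03838j  i(V2)=-0.04444+0.0007697j

-0.004129+0.000j A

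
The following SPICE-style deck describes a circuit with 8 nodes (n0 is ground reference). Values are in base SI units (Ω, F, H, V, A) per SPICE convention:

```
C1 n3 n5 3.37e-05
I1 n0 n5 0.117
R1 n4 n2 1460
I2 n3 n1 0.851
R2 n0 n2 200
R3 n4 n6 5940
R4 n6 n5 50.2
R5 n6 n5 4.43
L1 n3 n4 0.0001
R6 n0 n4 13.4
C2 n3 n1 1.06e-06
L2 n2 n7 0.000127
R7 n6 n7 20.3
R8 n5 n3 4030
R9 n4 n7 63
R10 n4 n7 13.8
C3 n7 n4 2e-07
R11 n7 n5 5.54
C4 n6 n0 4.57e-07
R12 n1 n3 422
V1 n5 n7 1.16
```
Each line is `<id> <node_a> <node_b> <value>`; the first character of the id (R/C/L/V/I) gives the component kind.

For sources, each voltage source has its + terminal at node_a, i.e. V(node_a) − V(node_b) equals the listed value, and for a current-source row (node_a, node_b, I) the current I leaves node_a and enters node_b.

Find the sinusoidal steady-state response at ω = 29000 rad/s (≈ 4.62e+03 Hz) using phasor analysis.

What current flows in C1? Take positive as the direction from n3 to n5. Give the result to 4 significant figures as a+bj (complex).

Element admittances at ω=29000 rad/s:
  Y(C1) = 0.000+0.9773j S between n3,n5
  I1: injects 0.117 A into n5 (from n0)
  Y(R1) = 0.0006849+0.000j S between n4,n2
  I2: injects 0.851 A into n1 (from n3)
  Y(R2) = 0.005000+0.000j S between n0,n2
  Y(R3) = 0.0001684+0.000j S between n4,n6
  Y(R4) = 0.01992+0.000j S between n6,n5
  Y(R5) = 0.2257+0.000j S between n6,n5
  Y(L1) = 0.000-0.3448j S between n3,n4
  Y(R6) = 0.07463+0.000j S between n0,n4
  Y(C2) = 0.000+0.03074j S between n3,n1
  Y(L2) = 0.000-0.2715j S between n2,n7
  Y(R7) = 0.04926+0.000j S between n6,n7
  Y(R8) = 0.0002481+0.000j S between n5,n3
  Y(R9) = 0.01587+0.000j S between n4,n7
  Y(R10) = 0.07246+0.000j S between n4,n7
  Y(C3) = 0.000+0.005800j S between n7,n4
  Y(R11) = 0.1805+0.000j S between n7,n5
  Y(C4) = 0.000+0.01325j S between n6,n0
  Y(R12) = 0.002370+0.000j S between n1,n3
  V1: constraint V(n5)−V(n7) = 1.16
Assemble and solve the 8×8 MNA system:
  V(n1)=3.812-27.17j  V(n2)=0.4834+0.1273j  V(n3)=1.690+0.3513j  V(n4)=1.548-0.2659j  V(n5)=1.640+0.1335j  V(n6)=1.449+0.06820j  V(n7)=0.4800+0.1335j
  i(V1)=-0.3521+0.03322j

-0.2129+0.04921j A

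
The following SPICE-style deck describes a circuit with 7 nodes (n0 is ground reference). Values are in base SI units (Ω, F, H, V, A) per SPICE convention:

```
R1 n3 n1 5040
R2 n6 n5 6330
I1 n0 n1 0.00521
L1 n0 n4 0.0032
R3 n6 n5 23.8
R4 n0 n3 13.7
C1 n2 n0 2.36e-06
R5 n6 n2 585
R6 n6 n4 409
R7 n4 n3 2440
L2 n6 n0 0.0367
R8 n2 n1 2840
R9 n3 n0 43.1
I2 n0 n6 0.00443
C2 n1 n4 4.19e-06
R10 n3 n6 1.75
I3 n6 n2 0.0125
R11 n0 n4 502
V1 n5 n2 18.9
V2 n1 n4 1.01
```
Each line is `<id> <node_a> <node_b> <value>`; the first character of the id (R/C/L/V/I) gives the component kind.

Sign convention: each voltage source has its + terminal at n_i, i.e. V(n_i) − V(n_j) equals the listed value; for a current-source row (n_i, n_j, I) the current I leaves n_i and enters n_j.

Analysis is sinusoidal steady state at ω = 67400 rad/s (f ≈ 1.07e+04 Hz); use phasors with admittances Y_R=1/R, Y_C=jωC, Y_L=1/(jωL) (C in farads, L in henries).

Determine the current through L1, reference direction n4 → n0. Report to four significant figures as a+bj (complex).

Apply KCL at each of the 6 non-ground nodes and solve the resulting linear system.
Node n1: branches {R1, I1, R8, C2, V2} → V_1 = 2.962+2.506j
Node n2: branches {C1, R5, R8, I3, V1} → V_2 = -0.5498+3.127j
Node n3: branches {R1, R4, R7, R9, R10} → V_3 = 5.105+0.9764j
Node n4: branches {L1, R6, R7, C2, R11, V2} → V_4 = 1.952+2.506j
Node n5: branches {R2, R3, V1} → V_5 = 18.35+3.127j
Node n6: branches {R2, R3, R5, R6, L2, I2, R10, I3} → V_6 = 5.967+1.139j
Source currents: i(V1)=-0.5223-0.08384j, i(V2)=0.004399-0.2853j

0.01162-0.009049j A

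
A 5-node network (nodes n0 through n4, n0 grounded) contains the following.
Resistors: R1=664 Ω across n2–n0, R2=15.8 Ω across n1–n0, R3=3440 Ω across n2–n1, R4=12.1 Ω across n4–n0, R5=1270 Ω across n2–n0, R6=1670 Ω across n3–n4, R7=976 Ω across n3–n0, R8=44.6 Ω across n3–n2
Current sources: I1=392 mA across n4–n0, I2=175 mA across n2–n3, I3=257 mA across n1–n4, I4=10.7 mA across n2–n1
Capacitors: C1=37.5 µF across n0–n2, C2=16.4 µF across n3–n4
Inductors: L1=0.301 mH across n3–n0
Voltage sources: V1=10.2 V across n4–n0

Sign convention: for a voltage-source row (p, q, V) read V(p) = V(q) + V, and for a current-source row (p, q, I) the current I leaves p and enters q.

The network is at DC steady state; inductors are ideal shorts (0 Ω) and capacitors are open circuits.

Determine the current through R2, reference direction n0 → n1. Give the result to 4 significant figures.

Element admittances at DC:
  Y(R1) = 0.001506 S between n2,n0
  Y(R2) = 0.06329 S between n1,n0
  Y(R3) = 0.0002907 S between n2,n1
  Y(R4) = 0.08264 S between n4,n0
  I1: injects 0.392 A into n0 (from n4)
  I2: injects 0.175 A into n3 (from n2)
  Y(R5) = 0.0007874 S between n2,n0
  Y(C1) = 0.000 S between n0,n2
  Y(R6) = 0.0005988 S between n3,n4
  Y(C2) = 0.000 S between n3,n4
  I3: injects 0.257 A into n4 (from n1)
  Y(R7) = 0.001025 S between n3,n0
  Y(R8) = 0.02242 S between n3,n2
  I4: injects 0.0107 A into n1 (from n2)
  L1: short n3↔n0 (DC inductor)
  V1: constraint V(n4)−V(n0) = 10.2
Assemble and solve the 6×6 MNA system:
  V(n1)=-3.908  V(n2)=-7.472  V(n3)=0.000  V(n4)=10.20
  i(L1)=0.01358  i(V1)=-0.9841

0.2473 A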